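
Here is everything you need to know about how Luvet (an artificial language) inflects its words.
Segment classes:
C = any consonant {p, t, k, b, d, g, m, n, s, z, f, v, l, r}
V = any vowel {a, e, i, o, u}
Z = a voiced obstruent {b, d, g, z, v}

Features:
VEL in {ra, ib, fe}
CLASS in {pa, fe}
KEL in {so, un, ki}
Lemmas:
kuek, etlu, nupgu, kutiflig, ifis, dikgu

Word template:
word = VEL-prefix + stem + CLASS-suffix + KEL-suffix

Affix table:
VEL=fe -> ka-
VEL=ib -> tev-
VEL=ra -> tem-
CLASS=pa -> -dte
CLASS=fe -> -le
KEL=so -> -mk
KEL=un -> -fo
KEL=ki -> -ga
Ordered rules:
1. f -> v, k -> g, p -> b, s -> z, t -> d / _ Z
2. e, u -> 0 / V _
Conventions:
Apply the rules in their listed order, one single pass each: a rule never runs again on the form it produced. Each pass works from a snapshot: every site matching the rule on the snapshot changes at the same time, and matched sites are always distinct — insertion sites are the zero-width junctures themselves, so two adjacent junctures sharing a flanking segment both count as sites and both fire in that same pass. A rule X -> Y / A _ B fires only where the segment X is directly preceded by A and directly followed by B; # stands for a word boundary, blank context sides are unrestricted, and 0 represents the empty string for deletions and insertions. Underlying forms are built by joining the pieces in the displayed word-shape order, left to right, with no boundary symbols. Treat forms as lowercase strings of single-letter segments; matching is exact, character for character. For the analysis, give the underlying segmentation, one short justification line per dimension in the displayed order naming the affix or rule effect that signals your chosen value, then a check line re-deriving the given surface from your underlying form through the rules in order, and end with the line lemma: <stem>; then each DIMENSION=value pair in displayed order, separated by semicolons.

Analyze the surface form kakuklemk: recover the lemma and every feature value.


underlying: ka-kuek-le-mk
VEL=fe - signalled by the affix ka-
CLASS=fe - signalled by the affix -le
KEL=so - signalled by the affix -mk
check: kakueklemk -> kakueklemk -> kakuklemk
lemma: kuek; VEL=fe; CLASS=fe; KEL=so


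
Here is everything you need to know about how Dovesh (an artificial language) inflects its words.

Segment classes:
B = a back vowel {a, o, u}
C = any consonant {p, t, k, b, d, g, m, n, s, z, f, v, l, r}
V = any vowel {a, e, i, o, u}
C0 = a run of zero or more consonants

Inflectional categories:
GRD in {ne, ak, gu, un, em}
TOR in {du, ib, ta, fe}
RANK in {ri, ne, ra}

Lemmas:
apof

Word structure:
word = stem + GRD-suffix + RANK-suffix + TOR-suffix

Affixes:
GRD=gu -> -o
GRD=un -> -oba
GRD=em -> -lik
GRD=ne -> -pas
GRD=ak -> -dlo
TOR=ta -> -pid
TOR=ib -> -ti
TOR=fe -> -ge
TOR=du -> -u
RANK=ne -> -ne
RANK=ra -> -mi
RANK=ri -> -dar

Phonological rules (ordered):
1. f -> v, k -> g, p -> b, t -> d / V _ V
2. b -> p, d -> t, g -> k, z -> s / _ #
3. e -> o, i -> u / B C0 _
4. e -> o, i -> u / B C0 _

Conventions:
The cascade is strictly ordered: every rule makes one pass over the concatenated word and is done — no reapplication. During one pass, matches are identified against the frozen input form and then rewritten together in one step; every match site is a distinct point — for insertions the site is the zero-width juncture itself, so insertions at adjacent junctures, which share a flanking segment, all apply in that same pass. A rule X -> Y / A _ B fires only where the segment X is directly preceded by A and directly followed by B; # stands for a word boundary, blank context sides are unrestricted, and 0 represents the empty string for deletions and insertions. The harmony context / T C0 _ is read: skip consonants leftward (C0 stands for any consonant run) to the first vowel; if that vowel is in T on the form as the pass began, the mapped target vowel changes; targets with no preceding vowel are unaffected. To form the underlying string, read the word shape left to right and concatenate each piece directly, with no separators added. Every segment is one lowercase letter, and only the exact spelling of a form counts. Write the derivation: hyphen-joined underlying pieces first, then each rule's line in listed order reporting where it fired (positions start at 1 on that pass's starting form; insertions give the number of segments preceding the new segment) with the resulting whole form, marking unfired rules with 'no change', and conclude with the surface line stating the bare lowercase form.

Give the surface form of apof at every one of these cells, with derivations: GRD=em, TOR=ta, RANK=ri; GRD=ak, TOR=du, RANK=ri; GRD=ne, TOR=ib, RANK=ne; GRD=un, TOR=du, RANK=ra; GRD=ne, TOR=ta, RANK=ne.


cell GRD=em, TOR=ta, RANK=ri:
underlying: apof-lik-dar-pid
1. f -> v, k -> g, p -> b, t -> d / V _ V: fires at position(s) 2: aboflikdarpid
2. b -> p, d -> t, g -> k, z -> s / _ #: fires at position(s) 13: aboflikdarpit
3. e -> o, i -> u / B C0 _: fires at position(s) 6, 12: aboflukdarput
4. e -> o, i -> u / B C0 _: no change
surface: aboflukdarput

cell GRD=ak, TOR=du, RANK=ri:
underlying: apof-dlo-dar-u
1. f -> v, k -> g, p -> b, t -> d / V _ V: fires at position(s) 2: abofdlodaru
2. b -> p, d -> t, g -> k, z -> s / _ #: no change
3. e -> o, i -> u / B C0 _: no change
4. e -> o, i -> u / B C0 _: no change
surface: abofdlodaru

cell GRD=ne, TOR=ib, RANK=ne:
underlying: apof-pas-ne-ti
1. f -> v, k -> g, p -> b, t -> d / V _ V: fires at position(s) 2, 10: abofpasnedi
2. b -> p, d -> t, g -> k, z -> s / _ #: no change
3. e -> o, i -> u / B C0 _: fires at position(s) 9: abofpasnodi
4. e -> o, i -> u / B C0 _: fires at position(s) 11: abofpasnodu
surface: abofpasnodu

cell GRD=un, TOR=du, RANK=ra:
underlying: apof-oba-mi-u
1. f -> v, k -> g, p -> b, t -> d / V _ V: fires at position(s) 2, 4: abovobamiu
2. b -> p, d -> t, g -> k, z -> s / _ #: no change
3. e -> o, i -> u / B C0 _: fires at position(s) 9: abovobamuu
4. e -> o, i -> u / B C0 _: no change
surface: abovobamuu

cell GRD=ne, TOR=ta, RANK=ne:
underlying: apof-pas-ne-pid
1. f -> v, k -> g, p -> b, t -> d / V _ V: fires at position(s) 2, 10: abofpasnebid
2. b -> p, d -> t, g -> k, z -> s / _ #: fires at position(s) 12: abofpasnebit
3. e -> o, i -> u / B C0 _: fires at position(s) 9: abofpasnobit
4. e -> o, i -> u / B C0 _: fires at position(s) 11: abofpasnobut
surface: abofpasnobut


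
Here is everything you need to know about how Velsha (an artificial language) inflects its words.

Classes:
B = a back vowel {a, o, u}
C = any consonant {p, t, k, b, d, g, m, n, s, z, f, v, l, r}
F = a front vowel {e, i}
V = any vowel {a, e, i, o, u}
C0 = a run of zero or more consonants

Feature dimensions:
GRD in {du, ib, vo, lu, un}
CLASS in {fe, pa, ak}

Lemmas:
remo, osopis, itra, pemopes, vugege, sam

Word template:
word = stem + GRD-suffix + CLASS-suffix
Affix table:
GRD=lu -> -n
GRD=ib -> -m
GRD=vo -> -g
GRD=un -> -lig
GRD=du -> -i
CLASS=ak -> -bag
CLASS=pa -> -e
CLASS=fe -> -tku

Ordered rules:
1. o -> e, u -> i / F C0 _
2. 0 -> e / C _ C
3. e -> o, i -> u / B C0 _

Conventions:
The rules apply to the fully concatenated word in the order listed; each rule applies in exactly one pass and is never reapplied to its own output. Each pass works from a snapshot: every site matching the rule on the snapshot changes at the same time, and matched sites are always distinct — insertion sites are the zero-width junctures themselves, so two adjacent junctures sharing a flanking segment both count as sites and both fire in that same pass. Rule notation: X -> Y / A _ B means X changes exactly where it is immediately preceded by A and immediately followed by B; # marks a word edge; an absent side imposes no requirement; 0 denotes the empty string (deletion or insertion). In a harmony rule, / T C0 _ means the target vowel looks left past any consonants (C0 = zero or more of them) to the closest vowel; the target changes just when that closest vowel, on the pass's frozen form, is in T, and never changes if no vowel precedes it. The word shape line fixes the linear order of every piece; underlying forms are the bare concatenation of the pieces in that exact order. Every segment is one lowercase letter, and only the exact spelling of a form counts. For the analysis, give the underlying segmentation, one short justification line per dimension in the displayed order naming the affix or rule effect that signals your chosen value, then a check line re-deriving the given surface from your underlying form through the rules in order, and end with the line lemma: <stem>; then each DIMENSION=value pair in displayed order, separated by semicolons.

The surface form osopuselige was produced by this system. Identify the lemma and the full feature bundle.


underlying: osopis-lig-e
GRD=un - signalled by the affix -lig
CLASS=pa - signalled by the affix -e
check: osopislige -> osopislige -> osopiselige -> osopuselige
lemma: osopis; GRD=un; CLASS=pa


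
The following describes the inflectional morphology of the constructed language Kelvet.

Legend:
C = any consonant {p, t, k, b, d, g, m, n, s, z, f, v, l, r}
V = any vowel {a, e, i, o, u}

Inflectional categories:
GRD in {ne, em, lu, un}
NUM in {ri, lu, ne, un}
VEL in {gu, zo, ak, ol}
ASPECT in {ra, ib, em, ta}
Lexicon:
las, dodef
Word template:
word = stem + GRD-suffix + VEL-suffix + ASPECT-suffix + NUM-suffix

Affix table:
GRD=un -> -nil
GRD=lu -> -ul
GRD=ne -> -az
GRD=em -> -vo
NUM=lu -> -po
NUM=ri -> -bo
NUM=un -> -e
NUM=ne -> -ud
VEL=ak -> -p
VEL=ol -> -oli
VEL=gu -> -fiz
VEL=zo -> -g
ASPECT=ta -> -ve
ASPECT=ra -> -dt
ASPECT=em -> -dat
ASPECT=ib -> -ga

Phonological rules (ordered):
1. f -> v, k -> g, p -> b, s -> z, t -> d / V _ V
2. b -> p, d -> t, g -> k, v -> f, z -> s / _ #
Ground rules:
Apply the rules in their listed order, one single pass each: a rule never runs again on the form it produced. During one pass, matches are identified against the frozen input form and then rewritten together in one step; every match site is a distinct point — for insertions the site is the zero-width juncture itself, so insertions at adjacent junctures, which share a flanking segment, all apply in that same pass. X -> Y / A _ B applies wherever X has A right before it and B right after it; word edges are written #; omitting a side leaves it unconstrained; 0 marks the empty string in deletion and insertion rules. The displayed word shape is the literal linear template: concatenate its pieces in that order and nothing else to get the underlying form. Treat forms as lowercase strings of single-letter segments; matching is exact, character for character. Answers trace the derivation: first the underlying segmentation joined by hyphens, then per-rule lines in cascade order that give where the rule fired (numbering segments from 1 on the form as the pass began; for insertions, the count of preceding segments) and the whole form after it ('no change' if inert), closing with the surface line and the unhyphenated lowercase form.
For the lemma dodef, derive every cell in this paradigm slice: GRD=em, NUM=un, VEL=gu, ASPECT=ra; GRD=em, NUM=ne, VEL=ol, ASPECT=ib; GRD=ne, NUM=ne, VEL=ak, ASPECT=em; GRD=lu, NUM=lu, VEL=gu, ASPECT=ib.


cell GRD=em, NUM=un, VEL=gu, ASPECT=ra:
underlying: dodef-vo-fiz-dt-e
1. f -> v, k -> g, p -> b, s -> z, t -> d / V _ V: fires at position(s) 8: dodefvovizdte
2. b -> p, d -> t, g -> k, v -> f, z -> s / _ #: no change
surface: dodefvovizdte

cell GRD=em, NUM=ne, VEL=ol, ASPECT=ib:
underlying: dodef-vo-oli-ga-ud
1. f -> v, k -> g, p -> b, s -> z, t -> d / V _ V: no change
2. b -> p, d -> t, g -> k, v -> f, z -> s / _ #: fires at position(s) 14: dodefvooligaut
surface: dodefvooligaut

cell GRD=ne, NUM=ne, VEL=ak, ASPECT=em:
underlying: dodef-az-p-dat-ud
1. f -> v, k -> g, p -> b, s -> z, t -> d / V _ V: fires at position(s) 5, 11: dodevazpdadud
2. b -> p, d -> t, g -> k, v -> f, z -> s / _ #: fires at position(s) 13: dodevazpdadut
surface: dodevazpdadut

cell GRD=lu, NUM=lu, VEL=gu, ASPECT=ib:
underlying: dodef-ul-fiz-ga-po
1. f -> v, k -> g, p -> b, s -> z, t -> d / V _ V: fires at position(s) 5, 13: dodevulfizgabo
2. b -> p, d -> t, g -> k, v -> f, z -> s / _ #: no change
surface: dodevulfizgabo


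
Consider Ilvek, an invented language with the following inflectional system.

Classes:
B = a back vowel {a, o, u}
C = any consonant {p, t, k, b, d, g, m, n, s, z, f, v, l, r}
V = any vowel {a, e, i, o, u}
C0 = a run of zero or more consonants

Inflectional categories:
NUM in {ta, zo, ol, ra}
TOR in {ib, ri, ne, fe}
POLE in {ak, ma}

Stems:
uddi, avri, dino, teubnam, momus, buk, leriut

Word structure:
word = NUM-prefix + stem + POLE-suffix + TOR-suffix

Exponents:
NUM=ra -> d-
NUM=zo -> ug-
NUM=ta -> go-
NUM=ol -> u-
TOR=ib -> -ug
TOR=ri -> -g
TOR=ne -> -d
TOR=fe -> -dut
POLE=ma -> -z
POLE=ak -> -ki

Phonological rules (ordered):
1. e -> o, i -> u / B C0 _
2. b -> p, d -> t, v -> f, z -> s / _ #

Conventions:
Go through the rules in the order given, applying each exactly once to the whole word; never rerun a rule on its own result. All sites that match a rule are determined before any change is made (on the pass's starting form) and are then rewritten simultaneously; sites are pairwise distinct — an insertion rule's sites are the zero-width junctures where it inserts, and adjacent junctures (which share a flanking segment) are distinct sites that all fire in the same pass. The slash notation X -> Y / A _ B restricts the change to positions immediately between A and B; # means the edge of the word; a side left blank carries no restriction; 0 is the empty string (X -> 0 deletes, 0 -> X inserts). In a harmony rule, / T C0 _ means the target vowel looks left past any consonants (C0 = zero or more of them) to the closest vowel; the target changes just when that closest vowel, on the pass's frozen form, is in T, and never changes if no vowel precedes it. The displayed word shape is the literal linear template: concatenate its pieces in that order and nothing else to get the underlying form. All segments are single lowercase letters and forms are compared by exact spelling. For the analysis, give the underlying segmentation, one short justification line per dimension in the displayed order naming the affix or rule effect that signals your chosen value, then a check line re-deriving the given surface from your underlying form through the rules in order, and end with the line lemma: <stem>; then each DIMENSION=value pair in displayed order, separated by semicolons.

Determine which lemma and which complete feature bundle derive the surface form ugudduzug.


underlying: ug-uddi-z-ug
NUM=zo - signalled by the affix ug-
TOR=ib - signalled by the affix -ug
POLE=ma - signalled by the affix -z
check: uguddizug -> ugudduzug -> ugudduzug
lemma: uddi; NUM=zo; TOR=ib; POLE=ma


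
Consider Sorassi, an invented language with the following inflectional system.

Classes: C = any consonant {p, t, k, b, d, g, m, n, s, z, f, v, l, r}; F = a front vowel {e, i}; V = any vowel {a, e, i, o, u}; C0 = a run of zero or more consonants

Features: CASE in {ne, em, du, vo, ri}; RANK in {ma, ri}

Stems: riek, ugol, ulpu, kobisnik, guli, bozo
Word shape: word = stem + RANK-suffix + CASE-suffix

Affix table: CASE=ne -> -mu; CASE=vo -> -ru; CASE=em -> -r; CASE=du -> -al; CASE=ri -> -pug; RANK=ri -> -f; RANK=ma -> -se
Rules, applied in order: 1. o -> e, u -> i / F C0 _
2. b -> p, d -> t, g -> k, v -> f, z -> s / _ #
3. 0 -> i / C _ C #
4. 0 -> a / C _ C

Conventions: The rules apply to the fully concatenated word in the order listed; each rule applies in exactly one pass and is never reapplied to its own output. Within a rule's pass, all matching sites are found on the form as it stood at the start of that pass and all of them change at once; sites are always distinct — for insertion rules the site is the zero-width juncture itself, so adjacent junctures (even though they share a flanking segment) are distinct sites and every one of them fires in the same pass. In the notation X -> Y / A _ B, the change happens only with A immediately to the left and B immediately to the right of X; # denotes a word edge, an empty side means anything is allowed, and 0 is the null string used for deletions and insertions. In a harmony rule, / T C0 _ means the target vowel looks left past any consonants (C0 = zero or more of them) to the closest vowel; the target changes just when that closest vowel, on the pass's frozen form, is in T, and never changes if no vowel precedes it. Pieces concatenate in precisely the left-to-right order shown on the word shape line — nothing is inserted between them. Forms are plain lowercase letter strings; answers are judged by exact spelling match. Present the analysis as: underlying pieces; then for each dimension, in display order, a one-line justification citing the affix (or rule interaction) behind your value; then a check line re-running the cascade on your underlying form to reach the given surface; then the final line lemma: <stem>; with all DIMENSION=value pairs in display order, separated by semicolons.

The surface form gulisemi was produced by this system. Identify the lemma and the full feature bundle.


underlying: guli-se-mu
CASE=ne - signalled by the affix -mu
RANK=ma - signalled by the affix -se
check: gulisemu -> gulisemi -> gulisemi -> gulisemi -> gulisemi
lemma: guli; CASE=ne; RANK=ma


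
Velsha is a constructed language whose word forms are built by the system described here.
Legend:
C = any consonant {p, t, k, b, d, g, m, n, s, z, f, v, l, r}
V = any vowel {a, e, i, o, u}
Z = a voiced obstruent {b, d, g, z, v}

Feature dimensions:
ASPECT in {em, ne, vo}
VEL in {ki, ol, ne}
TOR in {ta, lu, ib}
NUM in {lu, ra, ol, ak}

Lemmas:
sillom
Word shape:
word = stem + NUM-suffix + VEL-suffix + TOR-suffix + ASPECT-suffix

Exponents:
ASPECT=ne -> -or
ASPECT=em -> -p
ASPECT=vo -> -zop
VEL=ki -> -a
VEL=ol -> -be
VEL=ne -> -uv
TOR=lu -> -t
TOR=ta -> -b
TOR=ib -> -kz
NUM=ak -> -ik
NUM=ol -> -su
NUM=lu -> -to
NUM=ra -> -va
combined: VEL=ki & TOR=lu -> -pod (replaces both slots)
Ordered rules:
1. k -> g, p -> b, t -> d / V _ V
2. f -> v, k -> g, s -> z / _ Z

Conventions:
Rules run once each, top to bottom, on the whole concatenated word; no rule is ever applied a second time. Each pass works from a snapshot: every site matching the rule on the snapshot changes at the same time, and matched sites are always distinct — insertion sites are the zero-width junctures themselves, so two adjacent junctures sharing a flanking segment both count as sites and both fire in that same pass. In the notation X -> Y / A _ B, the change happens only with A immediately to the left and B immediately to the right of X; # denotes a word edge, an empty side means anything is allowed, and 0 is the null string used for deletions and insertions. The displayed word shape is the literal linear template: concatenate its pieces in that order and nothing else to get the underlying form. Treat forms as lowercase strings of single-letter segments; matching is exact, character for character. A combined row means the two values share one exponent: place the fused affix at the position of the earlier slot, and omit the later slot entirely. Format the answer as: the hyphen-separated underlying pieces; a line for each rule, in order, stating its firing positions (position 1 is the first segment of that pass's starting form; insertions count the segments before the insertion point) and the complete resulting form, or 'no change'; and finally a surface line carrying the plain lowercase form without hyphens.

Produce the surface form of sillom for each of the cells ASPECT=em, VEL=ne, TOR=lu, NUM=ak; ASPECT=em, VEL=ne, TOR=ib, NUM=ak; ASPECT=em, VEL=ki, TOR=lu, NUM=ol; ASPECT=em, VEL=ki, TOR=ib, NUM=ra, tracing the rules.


cell ASPECT=em, VEL=ne, TOR=lu, NUM=ak:
underlying: sillom-ik-uv-t-p
1. k -> g, p -> b, t -> d / V _ V: fires at position(s) 8: sillomiguvtp
2. f -> v, k -> g, s -> z / _ Z: no change
surface: sillomiguvtp

cell ASPECT=em, VEL=ne, TOR=ib, NUM=ak:
underlying: sillom-ik-uv-kz-p
1. k -> g, p -> b, t -> d / V _ V: fires at position(s) 8: sillomiguvkzp
2. f -> v, k -> g, s -> z / _ Z: fires at position(s) 11: sillomiguvgzp
surface: sillomiguvgzp

cell ASPECT=em, VEL=ki, TOR=lu, NUM=ol:
underlying: sillom-su-pod-p
1. k -> g, p -> b, t -> d / V _ V: fires at position(s) 9: sillomsubodp
2. f -> v, k -> g, s -> z / _ Z: no change
surface: sillomsubodp

cell ASPECT=em, VEL=ki, TOR=ib, NUM=ra:
underlying: sillom-va-a-kz-p
1. k -> g, p -> b, t -> d / V _ V: no change
2. f -> v, k -> g, s -> z / _ Z: fires at position(s) 10: sillomvaagzp
surface: sillomvaagzp


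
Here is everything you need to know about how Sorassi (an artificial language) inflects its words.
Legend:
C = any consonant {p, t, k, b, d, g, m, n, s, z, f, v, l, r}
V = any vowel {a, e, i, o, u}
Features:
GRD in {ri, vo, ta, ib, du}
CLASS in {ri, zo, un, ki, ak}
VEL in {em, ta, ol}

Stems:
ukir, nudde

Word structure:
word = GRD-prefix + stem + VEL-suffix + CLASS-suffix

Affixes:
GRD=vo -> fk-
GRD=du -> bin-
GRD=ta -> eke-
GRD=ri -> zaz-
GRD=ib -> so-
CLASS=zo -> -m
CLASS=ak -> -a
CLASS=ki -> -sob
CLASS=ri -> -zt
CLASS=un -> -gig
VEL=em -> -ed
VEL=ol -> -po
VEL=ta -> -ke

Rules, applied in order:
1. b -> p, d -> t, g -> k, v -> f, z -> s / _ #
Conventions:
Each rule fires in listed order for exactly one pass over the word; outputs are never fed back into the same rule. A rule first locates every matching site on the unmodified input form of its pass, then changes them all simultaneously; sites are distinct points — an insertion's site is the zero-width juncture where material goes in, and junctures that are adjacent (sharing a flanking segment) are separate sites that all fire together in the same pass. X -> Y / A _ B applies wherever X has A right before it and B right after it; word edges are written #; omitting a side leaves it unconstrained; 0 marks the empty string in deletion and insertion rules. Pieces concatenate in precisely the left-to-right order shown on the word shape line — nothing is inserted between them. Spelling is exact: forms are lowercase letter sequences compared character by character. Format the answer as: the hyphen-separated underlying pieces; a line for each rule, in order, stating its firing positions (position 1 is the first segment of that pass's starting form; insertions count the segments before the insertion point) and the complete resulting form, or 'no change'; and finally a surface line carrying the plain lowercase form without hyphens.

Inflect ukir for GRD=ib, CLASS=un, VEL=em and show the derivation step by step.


underlying: so-ukir-ed-gig
1. b -> p, d -> t, g -> k, v -> f, z -> s / _ #: fires at position(s) 11: soukiredgik
surface: soukiredgik


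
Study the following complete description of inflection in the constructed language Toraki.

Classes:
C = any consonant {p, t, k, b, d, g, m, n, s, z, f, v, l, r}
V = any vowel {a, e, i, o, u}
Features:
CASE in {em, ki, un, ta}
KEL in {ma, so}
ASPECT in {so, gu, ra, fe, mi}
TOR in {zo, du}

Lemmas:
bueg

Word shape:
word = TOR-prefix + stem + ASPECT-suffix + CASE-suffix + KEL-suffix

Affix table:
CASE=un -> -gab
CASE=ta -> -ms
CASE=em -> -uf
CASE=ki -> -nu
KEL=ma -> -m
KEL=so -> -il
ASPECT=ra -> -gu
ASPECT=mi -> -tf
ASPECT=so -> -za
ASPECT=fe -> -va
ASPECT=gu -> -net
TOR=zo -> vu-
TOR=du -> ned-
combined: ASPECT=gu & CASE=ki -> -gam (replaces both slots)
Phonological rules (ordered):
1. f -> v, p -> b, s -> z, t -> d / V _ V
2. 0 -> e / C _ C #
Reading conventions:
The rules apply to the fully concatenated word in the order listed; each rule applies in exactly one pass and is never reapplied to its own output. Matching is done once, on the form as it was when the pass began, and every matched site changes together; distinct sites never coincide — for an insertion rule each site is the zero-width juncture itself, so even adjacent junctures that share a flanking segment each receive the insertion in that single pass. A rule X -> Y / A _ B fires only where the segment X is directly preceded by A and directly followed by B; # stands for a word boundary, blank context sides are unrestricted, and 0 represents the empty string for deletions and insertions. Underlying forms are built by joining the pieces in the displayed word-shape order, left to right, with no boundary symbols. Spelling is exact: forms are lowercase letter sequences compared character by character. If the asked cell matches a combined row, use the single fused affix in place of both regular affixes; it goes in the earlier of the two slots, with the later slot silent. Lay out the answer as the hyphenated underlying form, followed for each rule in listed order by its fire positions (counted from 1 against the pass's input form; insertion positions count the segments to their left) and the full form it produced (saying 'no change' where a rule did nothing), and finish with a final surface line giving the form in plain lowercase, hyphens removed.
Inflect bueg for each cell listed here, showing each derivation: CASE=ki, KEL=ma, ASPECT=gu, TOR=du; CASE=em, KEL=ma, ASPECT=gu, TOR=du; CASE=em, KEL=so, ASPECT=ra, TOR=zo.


cell CASE=ki, KEL=ma, ASPECT=gu, TOR=du:
underlying: ned-bueg-gam-m
1. f -> v, p -> b, s -> z, t -> d / V _ V: no change
2. 0 -> e / C _ C #: inserts after position(s) 10: nedbueggamem
surface: nedbueggamem

cell CASE=em, KEL=ma, ASPECT=gu, TOR=du:
underlying: ned-bueg-net-uf-m
1. f -> v, p -> b, s -> z, t -> d / V _ V: fires at position(s) 10: nedbuegnedufm
2. 0 -> e / C _ C #: inserts after position(s) 12: nedbuegnedufem
surface: nedbuegnedufem

cell CASE=em, KEL=so, ASPECT=ra, TOR=zo:
underlying: vu-bueg-gu-uf-il
1. f -> v, p -> b, s -> z, t -> d / V _ V: fires at position(s) 10: vubuegguuvil
2. 0 -> e / C _ C #: no change
surface: vubuegguuvil


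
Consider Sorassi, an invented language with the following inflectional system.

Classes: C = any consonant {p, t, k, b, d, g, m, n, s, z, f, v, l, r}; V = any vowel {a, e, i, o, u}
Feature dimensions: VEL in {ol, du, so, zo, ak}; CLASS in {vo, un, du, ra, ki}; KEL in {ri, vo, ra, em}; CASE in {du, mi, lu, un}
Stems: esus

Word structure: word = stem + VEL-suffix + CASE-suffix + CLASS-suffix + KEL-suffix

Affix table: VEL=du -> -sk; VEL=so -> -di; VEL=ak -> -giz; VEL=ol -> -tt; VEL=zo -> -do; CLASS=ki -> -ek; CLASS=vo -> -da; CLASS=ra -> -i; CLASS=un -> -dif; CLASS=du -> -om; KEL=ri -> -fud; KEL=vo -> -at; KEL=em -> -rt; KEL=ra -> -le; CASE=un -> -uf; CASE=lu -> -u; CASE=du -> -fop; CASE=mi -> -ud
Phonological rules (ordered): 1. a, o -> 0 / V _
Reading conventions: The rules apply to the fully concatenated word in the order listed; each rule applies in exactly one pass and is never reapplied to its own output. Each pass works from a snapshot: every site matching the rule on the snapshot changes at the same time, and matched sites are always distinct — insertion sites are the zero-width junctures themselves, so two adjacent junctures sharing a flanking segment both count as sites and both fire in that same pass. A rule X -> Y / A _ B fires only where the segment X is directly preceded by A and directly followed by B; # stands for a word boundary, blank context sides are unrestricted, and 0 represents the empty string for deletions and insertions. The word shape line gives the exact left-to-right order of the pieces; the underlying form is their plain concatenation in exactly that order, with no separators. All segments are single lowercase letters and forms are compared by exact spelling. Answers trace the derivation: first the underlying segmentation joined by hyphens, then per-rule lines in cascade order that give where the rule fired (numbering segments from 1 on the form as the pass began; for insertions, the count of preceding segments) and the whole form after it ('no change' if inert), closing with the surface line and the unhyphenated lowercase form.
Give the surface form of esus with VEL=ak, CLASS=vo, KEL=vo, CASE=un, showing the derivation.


underlying: esus-giz-uf-da-at
1. a, o -> 0 / V _: fires at position(s) 12: esusgizufdat
surface: esusgizufdat


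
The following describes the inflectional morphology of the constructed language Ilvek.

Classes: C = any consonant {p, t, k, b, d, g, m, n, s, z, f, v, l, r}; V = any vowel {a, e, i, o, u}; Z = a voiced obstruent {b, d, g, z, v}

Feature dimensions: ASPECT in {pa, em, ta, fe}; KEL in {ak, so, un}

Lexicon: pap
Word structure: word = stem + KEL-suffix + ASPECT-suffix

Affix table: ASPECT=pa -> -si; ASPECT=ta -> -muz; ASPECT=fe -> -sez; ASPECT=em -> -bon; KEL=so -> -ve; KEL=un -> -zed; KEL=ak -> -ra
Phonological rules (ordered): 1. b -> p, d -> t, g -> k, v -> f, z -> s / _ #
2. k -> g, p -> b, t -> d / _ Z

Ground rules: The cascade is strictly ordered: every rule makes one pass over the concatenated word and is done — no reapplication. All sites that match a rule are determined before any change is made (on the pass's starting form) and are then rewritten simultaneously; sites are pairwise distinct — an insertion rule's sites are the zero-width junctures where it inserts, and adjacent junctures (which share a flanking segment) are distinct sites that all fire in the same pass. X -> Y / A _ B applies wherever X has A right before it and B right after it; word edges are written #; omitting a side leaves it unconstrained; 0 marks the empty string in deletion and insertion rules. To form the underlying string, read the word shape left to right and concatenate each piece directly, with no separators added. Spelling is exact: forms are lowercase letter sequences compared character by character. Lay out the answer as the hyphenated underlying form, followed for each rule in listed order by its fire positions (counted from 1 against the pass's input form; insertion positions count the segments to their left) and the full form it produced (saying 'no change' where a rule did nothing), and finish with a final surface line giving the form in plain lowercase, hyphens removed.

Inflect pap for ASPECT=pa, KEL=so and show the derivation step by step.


underlying: pap-ve-si
1. b -> p, d -> t, g -> k, v -> f, z -> s / _ #: no change
2. k -> g, p -> b, t -> d / _ Z: fires at position(s) 3: pabvesi
surface: pabvesi


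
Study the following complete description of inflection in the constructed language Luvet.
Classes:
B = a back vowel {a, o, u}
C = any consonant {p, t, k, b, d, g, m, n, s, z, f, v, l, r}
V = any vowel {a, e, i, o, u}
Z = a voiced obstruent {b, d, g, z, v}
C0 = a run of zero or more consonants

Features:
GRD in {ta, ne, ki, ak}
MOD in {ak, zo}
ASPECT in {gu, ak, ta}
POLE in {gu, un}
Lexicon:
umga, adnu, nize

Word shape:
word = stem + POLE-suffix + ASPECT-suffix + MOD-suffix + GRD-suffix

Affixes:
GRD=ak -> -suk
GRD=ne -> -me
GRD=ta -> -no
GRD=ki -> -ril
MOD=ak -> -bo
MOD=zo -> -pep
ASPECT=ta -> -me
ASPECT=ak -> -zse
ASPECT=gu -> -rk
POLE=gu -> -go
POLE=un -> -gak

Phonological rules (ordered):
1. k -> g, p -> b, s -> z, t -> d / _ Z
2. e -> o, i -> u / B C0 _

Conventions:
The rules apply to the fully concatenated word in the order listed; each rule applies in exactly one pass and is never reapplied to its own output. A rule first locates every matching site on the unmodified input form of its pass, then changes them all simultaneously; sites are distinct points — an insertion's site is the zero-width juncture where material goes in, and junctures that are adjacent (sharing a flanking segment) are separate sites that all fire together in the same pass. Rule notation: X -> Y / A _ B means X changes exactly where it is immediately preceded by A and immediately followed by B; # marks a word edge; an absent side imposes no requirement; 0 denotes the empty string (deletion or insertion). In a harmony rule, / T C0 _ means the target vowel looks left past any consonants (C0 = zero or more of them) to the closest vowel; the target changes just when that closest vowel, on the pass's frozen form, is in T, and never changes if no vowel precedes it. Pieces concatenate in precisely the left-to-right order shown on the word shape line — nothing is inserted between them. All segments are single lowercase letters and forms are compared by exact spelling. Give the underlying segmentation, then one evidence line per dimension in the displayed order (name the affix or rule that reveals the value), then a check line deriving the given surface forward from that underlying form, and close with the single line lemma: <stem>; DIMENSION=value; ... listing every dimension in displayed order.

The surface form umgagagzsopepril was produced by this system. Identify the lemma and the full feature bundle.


underlying: umga-gak-zse-pep-ril
GRD=ki - signalled by the affix -ril
MOD=zo - signalled by the affix -pep
ASPECT=ak - signalled by the affix -zse
POLE=un - signalled by the affix -gak
check: umgagakzsepepril -> umgagagzsepepril -> umgagagzsopepril
lemma: umga; GRD=ki; MOD=zo; ASPECT=ak; POLE=un


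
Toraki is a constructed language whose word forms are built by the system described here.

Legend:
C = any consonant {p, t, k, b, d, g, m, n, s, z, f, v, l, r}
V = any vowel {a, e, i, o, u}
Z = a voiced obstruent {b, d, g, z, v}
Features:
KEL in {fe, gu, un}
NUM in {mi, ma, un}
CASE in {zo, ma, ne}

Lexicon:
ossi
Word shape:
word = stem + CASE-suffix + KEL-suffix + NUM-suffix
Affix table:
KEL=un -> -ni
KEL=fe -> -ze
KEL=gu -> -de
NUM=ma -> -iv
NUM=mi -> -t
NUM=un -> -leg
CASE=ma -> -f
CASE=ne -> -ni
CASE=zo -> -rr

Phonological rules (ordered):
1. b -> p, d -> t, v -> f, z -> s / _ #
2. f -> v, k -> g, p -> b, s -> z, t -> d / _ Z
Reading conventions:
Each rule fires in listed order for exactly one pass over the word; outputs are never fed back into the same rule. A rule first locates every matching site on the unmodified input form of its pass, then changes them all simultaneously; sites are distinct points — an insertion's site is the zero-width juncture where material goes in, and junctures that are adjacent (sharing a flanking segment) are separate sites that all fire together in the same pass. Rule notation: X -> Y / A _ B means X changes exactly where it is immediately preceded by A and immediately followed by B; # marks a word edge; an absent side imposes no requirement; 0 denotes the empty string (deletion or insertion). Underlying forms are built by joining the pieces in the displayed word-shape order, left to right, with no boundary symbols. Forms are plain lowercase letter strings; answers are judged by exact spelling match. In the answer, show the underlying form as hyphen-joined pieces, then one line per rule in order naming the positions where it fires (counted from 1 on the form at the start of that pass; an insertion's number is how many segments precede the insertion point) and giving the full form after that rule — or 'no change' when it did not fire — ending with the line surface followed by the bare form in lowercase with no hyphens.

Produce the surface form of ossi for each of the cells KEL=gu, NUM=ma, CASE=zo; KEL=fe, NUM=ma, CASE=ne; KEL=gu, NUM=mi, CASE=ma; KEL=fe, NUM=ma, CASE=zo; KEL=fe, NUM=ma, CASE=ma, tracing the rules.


cell KEL=gu, NUM=ma, CASE=zo:
underlying: ossi-rr-de-iv
1. b -> p, d -> t, v -> f, z -> s / _ #: fires at position(s) 10: ossirrdeif
2. f -> v, k -> g, p -> b, s -> z, t -> d / _ Z: no change
surface: ossirrdeif

cell KEL=fe, NUM=ma, CASE=ne:
underlying: ossi-ni-ze-iv
1. b -> p, d -> t, v -> f, z -> s / _ #: fires at position(s) 10: ossinizeif
2. f -> v, k -> g, p -> b, s -> z, t -> d / _ Z: no change
surface: ossinizeif

cell KEL=gu, NUM=mi, CASE=ma:
underlying: ossi-f-de-t
1. b -> p, d -> t, v -> f, z -> s / _ #: no change
2. f -> v, k -> g, p -> b, s -> z, t -> d / _ Z: fires at position(s) 5: ossivdet
surface: ossivdet

cell KEL=fe, NUM=ma, CASE=zo:
underlying: ossi-rr-ze-iv
1. b -> p, d -> t, v -> f, z -> s / _ #: fires at position(s) 10: ossirrzeif
2. f -> v, k -> g, p -> b, s -> z, t -> d / _ Z: no change
surface: ossirrzeif

cell KEL=fe, NUM=ma, CASE=ma:
underlying: ossi-f-ze-iv
1. b -> p, d -> t, v -> f, z -> s / _ #: fires at position(s) 9: ossifzeif
2. f -> v, k -> g, p -> b, s -> z, t -> d / _ Z: fires at position(s) 5: ossivzeif
surface: ossivzeif


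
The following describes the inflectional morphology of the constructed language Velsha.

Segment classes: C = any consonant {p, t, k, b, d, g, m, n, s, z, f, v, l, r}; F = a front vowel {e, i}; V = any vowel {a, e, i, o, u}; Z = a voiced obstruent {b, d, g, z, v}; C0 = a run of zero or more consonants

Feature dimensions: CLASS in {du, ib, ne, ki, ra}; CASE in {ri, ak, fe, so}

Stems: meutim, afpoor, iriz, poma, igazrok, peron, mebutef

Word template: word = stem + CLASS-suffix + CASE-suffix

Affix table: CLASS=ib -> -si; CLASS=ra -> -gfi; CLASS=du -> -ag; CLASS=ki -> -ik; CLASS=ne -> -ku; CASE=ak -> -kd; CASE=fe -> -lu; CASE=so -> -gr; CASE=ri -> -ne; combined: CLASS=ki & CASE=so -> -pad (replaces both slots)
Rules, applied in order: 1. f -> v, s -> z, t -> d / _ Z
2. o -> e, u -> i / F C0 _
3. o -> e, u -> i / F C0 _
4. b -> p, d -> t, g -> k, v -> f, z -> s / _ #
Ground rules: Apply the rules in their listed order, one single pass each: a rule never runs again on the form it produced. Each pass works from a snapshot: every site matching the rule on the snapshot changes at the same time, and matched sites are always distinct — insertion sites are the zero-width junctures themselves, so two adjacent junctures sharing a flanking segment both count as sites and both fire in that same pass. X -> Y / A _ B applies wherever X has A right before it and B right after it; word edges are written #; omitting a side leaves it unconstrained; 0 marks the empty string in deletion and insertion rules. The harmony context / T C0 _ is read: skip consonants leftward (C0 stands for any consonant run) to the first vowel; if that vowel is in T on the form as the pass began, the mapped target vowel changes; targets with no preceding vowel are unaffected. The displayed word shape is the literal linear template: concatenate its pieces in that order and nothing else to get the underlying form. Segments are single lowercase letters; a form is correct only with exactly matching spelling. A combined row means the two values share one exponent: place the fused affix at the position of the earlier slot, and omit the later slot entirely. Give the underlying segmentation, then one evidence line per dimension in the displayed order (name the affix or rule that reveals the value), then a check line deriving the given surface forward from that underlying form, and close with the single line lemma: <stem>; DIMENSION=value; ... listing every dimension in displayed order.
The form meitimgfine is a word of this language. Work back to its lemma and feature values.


underlying: meutim-gfi-ne
CLASS=ra - signalled by the affix -gfi
CASE=ri - signalled by the affix -ne
check: meutimgfine -> meutimgfine -> meitimgfine -> meitimgfine -> meitimgfine
lemma: meutim; CLASS=ra; CASE=ri


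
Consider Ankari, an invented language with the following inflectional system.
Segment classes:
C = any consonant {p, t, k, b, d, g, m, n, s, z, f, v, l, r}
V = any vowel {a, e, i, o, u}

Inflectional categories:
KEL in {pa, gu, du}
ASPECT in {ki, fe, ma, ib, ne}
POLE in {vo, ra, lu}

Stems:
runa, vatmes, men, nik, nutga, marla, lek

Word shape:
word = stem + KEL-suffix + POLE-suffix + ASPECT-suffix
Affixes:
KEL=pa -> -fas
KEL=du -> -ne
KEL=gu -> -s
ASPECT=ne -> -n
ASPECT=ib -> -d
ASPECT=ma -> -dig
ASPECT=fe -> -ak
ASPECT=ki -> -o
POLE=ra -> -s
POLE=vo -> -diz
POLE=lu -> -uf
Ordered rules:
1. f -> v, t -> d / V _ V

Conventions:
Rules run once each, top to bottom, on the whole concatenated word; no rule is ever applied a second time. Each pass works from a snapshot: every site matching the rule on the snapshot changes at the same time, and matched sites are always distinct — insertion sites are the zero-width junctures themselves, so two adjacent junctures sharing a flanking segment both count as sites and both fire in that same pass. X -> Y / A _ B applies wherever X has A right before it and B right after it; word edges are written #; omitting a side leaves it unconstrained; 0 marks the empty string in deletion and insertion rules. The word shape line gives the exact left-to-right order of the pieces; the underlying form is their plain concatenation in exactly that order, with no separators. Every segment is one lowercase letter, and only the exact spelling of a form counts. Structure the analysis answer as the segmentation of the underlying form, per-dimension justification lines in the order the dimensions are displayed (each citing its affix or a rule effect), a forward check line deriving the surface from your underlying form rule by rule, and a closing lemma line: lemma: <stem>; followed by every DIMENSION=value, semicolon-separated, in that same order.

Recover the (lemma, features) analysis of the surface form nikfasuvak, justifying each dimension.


underlying: nik-fas-uf-ak
KEL=pa - signalled by the affix -fas
ASPECT=fe - signalled by the affix -ak
POLE=lu - signalled by the affix -uf
check: nikfasufak -> nikfasuvak
lemma: nik; KEL=pa; ASPECT=fe; POLE=lu
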